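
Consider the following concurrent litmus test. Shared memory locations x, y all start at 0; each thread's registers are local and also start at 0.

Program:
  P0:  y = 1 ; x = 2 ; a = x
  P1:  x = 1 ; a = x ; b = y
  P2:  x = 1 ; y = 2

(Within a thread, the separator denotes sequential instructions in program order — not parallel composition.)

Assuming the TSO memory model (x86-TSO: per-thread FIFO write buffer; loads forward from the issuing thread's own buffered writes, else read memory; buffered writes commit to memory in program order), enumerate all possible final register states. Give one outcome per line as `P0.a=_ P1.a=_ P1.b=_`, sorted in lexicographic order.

outcome vector order: (P0.a,P1.a,P1.b)
|TSO outcomes| = 10

P0.a=1 P1.a=1 P1.b=0
P0.a=1 P1.a=1 P1.b=1
P0.a=1 P1.a=1 P1.b=2
P0.a=1 P1.a=2 P1.b=1
P0.a=1 P1.a=2 P1.b=2
P0.a=2 P1.a=1 P1.b=0
P0.a=2 P1.a=1 P1.b=1
P0.a=2 P1.a=1 P1.b=2
P0.a=2 P1.a=2 P1.b=1
P0.a=2 P1.a=2 P1.b=2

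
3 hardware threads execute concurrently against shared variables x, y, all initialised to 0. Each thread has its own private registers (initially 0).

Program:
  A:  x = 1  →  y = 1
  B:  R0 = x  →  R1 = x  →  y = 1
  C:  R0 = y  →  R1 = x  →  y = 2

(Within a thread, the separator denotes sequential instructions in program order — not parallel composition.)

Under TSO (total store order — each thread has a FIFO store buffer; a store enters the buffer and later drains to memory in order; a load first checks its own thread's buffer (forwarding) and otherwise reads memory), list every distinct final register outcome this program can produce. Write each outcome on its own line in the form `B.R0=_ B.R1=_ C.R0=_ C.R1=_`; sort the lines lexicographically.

outcome vector order: (B.R0,B.R1,C.R0,C.R1)
|TSO outcomes| = 10

B.R0=0 B.R1=0 C.R0=0 C.R1=0
B.R0=0 B.R1=0 C.R0=0 C.R1=1
B.R0=0 B.R1=0 C.R0=1 C.R1=0
B.R0=0 B.R1=0 C.R0=1 C.R1=1
B.R0=0 B.R1=1 C.R0=0 C.R1=0
B.R0=0 B.R1=1 C.R0=0 C.R1=1
B.R0=0 B.R1=1 C.R0=1 C.R1=1
B.R0=1 B.R1=1 C.R0=0 C.R1=0
B.R0=1 B.R1=1 C.R0=0 C.R1=1
B.R0=1 B.R1=1 C.R0=1 C.R1=1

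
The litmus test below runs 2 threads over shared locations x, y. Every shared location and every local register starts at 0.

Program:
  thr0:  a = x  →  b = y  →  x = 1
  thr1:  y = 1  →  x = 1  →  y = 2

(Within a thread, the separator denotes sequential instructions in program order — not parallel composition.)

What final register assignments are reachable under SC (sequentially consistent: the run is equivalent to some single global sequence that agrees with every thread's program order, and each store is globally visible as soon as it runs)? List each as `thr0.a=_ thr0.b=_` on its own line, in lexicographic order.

outcome vector order: (thr0.a,thr0.b)
|SC outcomes| = 5

thr0.a=0 thr0.b=0
thr0.a=0 thr0.b=1
thr0.a=0 thr0.b=2
thr0.a=1 thr0.b=1
thr0.a=1 thr0.b=2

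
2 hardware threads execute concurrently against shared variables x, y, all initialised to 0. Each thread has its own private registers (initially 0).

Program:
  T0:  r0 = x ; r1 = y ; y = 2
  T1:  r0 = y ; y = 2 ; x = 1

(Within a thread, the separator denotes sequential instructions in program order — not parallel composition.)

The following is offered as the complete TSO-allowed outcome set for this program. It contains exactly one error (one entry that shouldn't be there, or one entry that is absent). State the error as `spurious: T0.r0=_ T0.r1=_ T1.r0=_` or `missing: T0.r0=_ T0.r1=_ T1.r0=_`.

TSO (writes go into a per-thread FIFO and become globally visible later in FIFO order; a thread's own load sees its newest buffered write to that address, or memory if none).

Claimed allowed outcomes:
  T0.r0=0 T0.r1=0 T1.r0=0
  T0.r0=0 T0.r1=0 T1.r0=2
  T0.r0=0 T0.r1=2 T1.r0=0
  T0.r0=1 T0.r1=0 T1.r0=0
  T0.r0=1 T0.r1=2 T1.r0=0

outcome vector order: (T0.r0,T0.r1,T1.r0)
[TSO] allowed = {<0 0 0>, <0 0 2>, <0 2 0>, <1 2 0>}
claimed∖TSO = {<1 0 0>}

spurious: T0.r0=1 T0.r1=0 T1.r0=0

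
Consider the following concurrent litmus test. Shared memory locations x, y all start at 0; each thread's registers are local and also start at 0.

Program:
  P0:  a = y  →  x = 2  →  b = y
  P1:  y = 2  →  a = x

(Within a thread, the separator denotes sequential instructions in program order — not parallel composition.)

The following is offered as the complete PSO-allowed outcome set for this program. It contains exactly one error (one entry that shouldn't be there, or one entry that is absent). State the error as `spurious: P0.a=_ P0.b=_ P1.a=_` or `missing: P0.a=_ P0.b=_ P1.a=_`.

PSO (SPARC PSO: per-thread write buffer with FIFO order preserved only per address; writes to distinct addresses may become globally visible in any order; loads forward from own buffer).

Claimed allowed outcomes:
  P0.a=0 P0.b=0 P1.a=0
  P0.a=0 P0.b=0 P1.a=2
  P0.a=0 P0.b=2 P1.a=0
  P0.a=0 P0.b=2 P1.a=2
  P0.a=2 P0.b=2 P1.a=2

missing: P0.a=2 P0.b=2 P1.a=0

outcome vector order: (P0.a,P0.b,P1.a)
PSO (6): 000 002 020 022 220 222
PSO∖claimed = {220}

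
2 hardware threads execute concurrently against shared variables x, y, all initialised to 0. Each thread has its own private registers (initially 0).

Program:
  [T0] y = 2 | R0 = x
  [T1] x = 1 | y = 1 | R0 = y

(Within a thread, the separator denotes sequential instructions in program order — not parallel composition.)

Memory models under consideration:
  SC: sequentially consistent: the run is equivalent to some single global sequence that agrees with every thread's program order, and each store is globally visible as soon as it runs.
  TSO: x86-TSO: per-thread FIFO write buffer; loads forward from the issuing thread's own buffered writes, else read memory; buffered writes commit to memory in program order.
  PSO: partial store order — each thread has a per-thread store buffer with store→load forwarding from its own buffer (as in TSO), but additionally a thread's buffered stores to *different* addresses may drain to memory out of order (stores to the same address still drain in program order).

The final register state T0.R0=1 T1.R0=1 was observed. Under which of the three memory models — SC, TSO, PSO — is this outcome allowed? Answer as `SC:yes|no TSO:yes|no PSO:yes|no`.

outcome vector order: (T0.R0,T1.R0)
under SC → 01, 11, 12
under TSO → 01, 02, 11, 12
under PSO → 01, 02, 11, 12
target 11 ∈ {SC,TSO,PSO}

SC:yes TSO:yes PSO:yes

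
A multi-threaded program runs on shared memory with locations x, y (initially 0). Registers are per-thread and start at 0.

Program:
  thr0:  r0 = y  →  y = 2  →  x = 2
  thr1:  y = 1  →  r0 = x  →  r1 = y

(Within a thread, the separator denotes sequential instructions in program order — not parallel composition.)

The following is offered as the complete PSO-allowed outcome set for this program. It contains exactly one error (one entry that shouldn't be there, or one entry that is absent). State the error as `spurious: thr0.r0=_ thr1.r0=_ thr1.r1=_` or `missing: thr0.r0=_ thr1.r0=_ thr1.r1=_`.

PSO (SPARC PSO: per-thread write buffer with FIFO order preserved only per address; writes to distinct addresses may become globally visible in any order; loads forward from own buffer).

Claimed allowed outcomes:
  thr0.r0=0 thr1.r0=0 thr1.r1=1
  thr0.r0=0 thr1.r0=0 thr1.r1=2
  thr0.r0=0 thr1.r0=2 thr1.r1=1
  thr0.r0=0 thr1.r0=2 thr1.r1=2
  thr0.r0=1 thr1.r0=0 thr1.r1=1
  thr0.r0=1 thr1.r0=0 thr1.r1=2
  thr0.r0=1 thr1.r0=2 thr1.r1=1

missing: thr0.r0=1 thr1.r0=2 thr1.r1=2

outcome vector order: (thr0.r0,thr1.r0,thr1.r1)
under PSO → 0/0/1, 0/0/2, 0/2/1, 0/2/2, 1/0/1, 1/0/2, 1/2/1, 1/2/2
PSO∖claimed = {1/2/2}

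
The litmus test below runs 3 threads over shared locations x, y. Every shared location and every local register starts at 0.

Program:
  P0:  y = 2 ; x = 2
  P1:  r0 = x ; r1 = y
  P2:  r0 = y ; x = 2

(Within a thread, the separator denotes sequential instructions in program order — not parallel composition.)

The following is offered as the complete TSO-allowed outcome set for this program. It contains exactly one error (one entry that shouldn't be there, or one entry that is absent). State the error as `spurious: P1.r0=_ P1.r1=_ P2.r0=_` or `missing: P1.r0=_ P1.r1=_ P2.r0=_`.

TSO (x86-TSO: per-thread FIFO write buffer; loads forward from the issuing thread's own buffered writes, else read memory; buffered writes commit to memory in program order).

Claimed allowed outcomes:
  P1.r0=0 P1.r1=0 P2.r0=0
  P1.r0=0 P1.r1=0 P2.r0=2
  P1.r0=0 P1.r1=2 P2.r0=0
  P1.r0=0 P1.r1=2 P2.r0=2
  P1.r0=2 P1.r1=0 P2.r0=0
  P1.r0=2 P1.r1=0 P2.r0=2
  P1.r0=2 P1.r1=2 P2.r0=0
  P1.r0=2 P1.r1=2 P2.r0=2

spurious: P1.r0=2 P1.r1=0 P2.r0=2

outcome vector order: (P1.r0,P1.r1,P2.r0)
under TSO → <0 0 0> <0 0 2> <0 2 0> <0 2 2> <2 0 0> <2 2 0> <2 2 2>
claimed∖TSO = {<2 0 2>}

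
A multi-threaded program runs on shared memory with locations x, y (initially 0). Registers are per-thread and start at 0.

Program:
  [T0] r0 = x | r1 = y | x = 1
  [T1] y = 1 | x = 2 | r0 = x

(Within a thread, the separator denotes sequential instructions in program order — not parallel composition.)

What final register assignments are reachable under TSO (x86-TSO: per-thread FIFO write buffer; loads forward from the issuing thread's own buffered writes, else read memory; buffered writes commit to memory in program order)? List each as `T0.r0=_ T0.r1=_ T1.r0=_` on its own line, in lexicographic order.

outcome vector order: (T0.r0,T0.r1,T1.r0)
|TSO outcomes| = 6

T0.r0=0 T0.r1=0 T1.r0=1
T0.r0=0 T0.r1=0 T1.r0=2
T0.r0=0 T0.r1=1 T1.r0=1
T0.r0=0 T0.r1=1 T1.r0=2
T0.r0=2 T0.r1=1 T1.r0=1
T0.r0=2 T0.r1=1 T1.r0=2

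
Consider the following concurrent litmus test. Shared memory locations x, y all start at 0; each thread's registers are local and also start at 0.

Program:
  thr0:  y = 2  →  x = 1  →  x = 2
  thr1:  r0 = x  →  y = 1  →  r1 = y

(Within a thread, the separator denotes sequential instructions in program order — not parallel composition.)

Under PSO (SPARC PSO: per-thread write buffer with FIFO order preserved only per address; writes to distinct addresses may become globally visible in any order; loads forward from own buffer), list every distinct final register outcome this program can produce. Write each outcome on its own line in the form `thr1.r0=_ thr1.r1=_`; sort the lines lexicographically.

outcome vector order: (thr1.r0,thr1.r1)
|PSO outcomes| = 6

thr1.r0=0 thr1.r1=1
thr1.r0=0 thr1.r1=2
thr1.r0=1 thr1.r1=1
thr1.r0=1 thr1.r1=2
thr1.r0=2 thr1.r1=1
thr1.r0=2 thr1.r1=2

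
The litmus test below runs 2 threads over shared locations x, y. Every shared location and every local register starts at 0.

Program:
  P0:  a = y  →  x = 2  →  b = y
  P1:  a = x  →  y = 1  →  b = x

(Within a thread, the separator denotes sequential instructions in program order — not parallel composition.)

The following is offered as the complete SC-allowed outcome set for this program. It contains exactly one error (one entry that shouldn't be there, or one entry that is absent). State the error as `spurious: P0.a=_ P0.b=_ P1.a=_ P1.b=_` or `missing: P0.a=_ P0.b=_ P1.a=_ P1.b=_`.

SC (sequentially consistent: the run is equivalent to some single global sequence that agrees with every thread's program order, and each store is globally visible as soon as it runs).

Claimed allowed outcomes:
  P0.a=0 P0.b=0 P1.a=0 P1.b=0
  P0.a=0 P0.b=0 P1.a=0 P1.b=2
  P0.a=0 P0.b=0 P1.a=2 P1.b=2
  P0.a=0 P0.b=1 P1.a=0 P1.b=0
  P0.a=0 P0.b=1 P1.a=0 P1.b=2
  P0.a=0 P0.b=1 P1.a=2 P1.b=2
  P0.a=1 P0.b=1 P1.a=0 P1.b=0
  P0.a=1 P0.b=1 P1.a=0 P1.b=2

outcome vector order: (P0.a,P0.b,P1.a,P1.b)
SC (7): 0/0/0/2; 0/0/2/2; 0/1/0/0; 0/1/0/2; 0/1/2/2; 1/1/0/0; 1/1/0/2
claimed∖SC = {0/0/0/0}

spurious: P0.a=0 P0.b=0 P1.a=0 P1.b=0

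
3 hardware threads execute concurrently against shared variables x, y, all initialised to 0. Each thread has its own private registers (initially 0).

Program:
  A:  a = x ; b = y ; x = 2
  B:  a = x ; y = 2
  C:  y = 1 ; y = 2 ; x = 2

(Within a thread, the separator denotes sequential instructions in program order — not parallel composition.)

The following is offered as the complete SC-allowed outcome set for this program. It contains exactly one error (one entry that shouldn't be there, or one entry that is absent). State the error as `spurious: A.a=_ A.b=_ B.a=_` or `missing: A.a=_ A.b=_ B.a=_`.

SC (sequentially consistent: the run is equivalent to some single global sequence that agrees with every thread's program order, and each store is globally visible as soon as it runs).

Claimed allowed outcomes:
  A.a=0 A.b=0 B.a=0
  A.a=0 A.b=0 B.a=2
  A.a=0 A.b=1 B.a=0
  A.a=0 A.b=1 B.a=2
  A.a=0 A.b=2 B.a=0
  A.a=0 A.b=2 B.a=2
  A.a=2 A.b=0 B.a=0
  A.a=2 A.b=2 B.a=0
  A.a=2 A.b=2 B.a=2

outcome vector order: (A.a,A.b,B.a)
[SC] allowed = {(0,0,0); (0,0,2); (0,1,0); (0,1,2); (0,2,0); (0,2,2); (2,2,0); (2,2,2)}
claimed∖SC = {(2,0,0)}

spurious: A.a=2 A.b=0 B.a=0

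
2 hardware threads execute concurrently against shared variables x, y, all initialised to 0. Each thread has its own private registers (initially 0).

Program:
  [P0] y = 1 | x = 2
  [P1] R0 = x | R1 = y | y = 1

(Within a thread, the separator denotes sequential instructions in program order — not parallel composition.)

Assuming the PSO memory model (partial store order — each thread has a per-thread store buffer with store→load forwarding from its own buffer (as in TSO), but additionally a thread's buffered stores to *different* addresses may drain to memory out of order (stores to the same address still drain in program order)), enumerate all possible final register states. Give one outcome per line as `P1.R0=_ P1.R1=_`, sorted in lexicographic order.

P1.R0=0 P1.R1=0
P1.R0=0 P1.R1=1
P1.R0=2 P1.R1=0
P1.R0=2 P1.R1=1

outcome vector order: (P1.R0,P1.R1)
|PSO outcomes| = 4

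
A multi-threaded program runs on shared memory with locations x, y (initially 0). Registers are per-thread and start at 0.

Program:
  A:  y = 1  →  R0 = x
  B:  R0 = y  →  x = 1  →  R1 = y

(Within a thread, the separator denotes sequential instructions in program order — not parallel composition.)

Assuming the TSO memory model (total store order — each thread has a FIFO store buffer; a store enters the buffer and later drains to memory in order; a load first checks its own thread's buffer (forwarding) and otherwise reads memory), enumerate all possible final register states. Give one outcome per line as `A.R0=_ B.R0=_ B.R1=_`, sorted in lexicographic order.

A.R0=0 B.R0=0 B.R1=0
A.R0=0 B.R0=0 B.R1=1
A.R0=0 B.R0=1 B.R1=1
A.R0=1 B.R0=0 B.R1=0
A.R0=1 B.R0=0 B.R1=1
A.R0=1 B.R0=1 B.R1=1

outcome vector order: (A.R0,B.R0,B.R1)
|TSO outcomes| = 6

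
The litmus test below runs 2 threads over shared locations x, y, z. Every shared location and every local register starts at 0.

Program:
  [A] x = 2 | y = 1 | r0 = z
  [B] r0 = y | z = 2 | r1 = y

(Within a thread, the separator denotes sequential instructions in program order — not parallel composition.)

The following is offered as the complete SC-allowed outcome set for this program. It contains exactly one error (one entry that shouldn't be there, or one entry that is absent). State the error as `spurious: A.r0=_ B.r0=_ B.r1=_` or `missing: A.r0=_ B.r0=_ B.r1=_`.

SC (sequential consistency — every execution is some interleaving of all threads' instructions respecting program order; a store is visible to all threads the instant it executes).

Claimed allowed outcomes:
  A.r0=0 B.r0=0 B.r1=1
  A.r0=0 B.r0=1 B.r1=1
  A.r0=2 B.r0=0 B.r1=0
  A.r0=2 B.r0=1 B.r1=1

outcome vector order: (A.r0,B.r0,B.r1)
SC: 5 outcomes — {(0,0,1); (0,1,1); (2,0,0); (2,0,1); (2,1,1)}
SC∖claimed = {(2,0,1)}

missing: A.r0=2 B.r0=0 B.r1=1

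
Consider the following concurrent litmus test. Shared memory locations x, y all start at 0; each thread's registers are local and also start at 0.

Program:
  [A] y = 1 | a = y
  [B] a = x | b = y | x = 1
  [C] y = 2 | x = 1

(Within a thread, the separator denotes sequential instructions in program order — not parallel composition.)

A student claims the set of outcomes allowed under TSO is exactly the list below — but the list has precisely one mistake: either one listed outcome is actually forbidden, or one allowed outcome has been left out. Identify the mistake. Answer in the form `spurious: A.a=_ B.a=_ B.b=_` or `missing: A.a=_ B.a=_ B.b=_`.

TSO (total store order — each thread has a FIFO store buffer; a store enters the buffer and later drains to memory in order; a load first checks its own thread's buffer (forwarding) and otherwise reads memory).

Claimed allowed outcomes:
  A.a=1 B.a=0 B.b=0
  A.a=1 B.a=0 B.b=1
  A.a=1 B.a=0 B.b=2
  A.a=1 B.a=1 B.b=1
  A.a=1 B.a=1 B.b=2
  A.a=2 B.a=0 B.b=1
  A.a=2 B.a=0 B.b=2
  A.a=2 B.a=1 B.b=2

outcome vector order: (A.a,B.a,B.b)
TSO (9): <1 0 0>; <1 0 1>; <1 0 2>; <1 1 1>; <1 1 2>; <2 0 0>; <2 0 1>; <2 0 2>; <2 1 2>
TSO∖claimed = {<2 0 0>}

missing: A.a=2 B.a=0 B.b=0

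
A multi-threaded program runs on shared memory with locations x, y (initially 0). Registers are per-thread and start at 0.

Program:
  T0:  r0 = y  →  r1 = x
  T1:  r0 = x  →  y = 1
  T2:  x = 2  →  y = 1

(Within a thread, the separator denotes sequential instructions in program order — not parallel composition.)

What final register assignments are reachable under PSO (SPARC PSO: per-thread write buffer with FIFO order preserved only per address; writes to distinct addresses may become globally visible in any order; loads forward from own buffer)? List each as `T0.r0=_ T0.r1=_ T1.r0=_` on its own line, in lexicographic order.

T0.r0=0 T0.r1=0 T1.r0=0
T0.r0=0 T0.r1=0 T1.r0=2
T0.r0=0 T0.r1=2 T1.r0=0
T0.r0=0 T0.r1=2 T1.r0=2
T0.r0=1 T0.r1=0 T1.r0=0
T0.r0=1 T0.r1=0 T1.r0=2
T0.r0=1 T0.r1=2 T1.r0=0
T0.r0=1 T0.r1=2 T1.r0=2

outcome vector order: (T0.r0,T0.r1,T1.r0)
|PSO outcomes| = 8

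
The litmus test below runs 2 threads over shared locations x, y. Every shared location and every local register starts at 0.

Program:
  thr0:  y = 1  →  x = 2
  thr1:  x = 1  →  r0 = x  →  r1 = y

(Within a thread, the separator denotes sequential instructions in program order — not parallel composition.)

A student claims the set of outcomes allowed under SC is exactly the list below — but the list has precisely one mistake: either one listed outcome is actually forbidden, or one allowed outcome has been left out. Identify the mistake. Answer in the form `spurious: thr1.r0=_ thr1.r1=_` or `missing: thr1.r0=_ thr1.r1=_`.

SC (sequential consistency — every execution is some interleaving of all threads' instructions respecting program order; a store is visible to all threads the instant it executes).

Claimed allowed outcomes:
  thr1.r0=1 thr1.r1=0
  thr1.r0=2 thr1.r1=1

outcome vector order: (thr1.r0,thr1.r1)
SC (3): <1 0>; <1 1>; <2 1>
SC∖claimed = {<1 1>}

missing: thr1.r0=1 thr1.r1=1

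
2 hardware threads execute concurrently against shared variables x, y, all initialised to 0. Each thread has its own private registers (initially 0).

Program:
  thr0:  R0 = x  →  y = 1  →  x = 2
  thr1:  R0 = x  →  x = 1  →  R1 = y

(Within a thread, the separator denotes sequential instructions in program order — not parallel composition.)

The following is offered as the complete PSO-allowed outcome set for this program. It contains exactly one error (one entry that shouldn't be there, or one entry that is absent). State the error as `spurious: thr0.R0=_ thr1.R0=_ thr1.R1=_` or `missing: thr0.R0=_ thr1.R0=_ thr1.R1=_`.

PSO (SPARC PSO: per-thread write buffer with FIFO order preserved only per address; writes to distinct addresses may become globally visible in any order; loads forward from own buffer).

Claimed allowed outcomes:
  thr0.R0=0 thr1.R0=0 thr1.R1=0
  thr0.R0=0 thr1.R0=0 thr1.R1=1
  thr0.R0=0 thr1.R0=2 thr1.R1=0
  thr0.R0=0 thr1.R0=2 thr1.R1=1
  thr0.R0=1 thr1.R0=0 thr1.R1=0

outcome vector order: (thr0.R0,thr1.R0,thr1.R1)
PSO: 6 outcomes — {000; 001; 020; 021; 100; 101}
PSO∖claimed = {101}

missing: thr0.R0=1 thr1.R0=0 thr1.R1=1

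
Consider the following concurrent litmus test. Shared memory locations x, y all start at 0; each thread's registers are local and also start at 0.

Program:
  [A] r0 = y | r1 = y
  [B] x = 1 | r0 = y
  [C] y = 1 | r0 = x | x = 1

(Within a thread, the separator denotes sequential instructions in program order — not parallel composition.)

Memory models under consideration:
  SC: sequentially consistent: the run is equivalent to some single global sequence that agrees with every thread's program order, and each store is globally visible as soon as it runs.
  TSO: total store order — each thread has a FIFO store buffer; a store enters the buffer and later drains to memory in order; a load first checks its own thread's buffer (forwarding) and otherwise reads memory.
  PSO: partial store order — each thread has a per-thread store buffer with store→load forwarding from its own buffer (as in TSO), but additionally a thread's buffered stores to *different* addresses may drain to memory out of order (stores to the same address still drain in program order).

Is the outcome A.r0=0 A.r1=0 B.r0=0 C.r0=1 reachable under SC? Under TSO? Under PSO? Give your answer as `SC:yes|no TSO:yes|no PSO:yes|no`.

SC:yes TSO:yes PSO:yes

outcome vector order: (A.r0,A.r1,B.r0,C.r0)
[SC] allowed = {<0 0 0 1> <0 0 1 0> <0 0 1 1> <0 1 0 1> <0 1 1 0> <0 1 1 1> <1 1 0 1> <1 1 1 0> <1 1 1 1>}
[TSO] allowed = {<0 0 0 0> <0 0 0 1> <0 0 1 0> <0 0 1 1> <0 1 0 0> <0 1 0 1> <0 1 1 0> <0 1 1 1> <1 1 0 0> <1 1 0 1> <1 1 1 0> <1 1 1 1>}
[PSO] allowed = {<0 0 0 0> <0 0 0 1> <0 0 1 0> <0 0 1 1> <0 1 0 0> <0 1 0 1> <0 1 1 0> <0 1 1 1> <1 1 0 0> <1 1 0 1> <1 1 1 0> <1 1 1 1>}
target <0 0 0 1> ∈ {SC,TSO,PSO}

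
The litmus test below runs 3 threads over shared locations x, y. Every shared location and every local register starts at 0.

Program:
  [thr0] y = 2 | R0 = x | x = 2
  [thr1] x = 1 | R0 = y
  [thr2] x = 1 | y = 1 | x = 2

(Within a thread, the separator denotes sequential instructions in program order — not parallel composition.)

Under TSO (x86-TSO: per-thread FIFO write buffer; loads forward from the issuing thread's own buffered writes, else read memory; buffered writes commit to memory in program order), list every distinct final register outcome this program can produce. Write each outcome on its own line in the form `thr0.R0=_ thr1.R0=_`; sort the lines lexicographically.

outcome vector order: (thr0.R0,thr1.R0)
|TSO outcomes| = 9

thr0.R0=0 thr1.R0=0
thr0.R0=0 thr1.R0=1
thr0.R0=0 thr1.R0=2
thr0.R0=1 thr1.R0=0
thr0.R0=1 thr1.R0=1
thr0.R0=1 thr1.R0=2
thr0.R0=2 thr1.R0=0
thr0.R0=2 thr1.R0=1
thr0.R0=2 thr1.R0=2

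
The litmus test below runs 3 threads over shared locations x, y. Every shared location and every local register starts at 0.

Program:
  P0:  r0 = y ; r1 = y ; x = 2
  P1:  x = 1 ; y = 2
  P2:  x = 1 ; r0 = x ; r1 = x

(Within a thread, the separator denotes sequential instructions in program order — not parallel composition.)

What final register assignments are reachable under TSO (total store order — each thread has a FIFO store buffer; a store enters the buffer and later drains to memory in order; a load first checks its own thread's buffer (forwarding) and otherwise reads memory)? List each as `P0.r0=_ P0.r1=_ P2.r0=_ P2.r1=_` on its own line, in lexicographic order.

outcome vector order: (P0.r0,P0.r1,P2.r0,P2.r1)
|TSO outcomes| = 10

P0.r0=0 P0.r1=0 P2.r0=1 P2.r1=1
P0.r0=0 P0.r1=0 P2.r0=1 P2.r1=2
P0.r0=0 P0.r1=0 P2.r0=2 P2.r1=1
P0.r0=0 P0.r1=0 P2.r0=2 P2.r1=2
P0.r0=0 P0.r1=2 P2.r0=1 P2.r1=1
P0.r0=0 P0.r1=2 P2.r0=1 P2.r1=2
P0.r0=0 P0.r1=2 P2.r0=2 P2.r1=2
P0.r0=2 P0.r1=2 P2.r0=1 P2.r1=1
P0.r0=2 P0.r1=2 P2.r0=1 P2.r1=2
P0.r0=2 P0.r1=2 P2.r0=2 P2.r1=2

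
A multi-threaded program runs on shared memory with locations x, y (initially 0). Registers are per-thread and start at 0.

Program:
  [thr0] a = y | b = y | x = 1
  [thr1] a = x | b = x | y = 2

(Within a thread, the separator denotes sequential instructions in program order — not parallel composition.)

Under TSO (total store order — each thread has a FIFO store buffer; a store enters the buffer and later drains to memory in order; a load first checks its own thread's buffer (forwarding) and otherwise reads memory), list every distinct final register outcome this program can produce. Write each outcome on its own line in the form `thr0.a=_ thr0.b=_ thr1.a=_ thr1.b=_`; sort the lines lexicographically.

outcome vector order: (thr0.a,thr0.b,thr1.a,thr1.b)
|TSO outcomes| = 5

thr0.a=0 thr0.b=0 thr1.a=0 thr1.b=0
thr0.a=0 thr0.b=0 thr1.a=0 thr1.b=1
thr0.a=0 thr0.b=0 thr1.a=1 thr1.b=1
thr0.a=0 thr0.b=2 thr1.a=0 thr1.b=0
thr0.a=2 thr0.b=2 thr1.a=0 thr1.b=0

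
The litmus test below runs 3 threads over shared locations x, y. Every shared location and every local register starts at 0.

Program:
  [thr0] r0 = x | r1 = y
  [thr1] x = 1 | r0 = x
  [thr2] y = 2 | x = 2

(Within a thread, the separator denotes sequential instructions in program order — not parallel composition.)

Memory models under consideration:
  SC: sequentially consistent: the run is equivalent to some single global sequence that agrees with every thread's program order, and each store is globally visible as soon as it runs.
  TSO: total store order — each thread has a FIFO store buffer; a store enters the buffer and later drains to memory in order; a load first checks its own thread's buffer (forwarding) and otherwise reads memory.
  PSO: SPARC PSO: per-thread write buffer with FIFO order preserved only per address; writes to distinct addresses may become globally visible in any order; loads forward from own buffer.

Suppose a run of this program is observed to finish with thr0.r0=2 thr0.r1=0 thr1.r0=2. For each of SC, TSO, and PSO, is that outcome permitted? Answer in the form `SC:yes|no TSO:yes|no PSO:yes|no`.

outcome vector order: (thr0.r0,thr0.r1,thr1.r0)
SC: 10 outcomes — {<0 0 1>; <0 0 2>; <0 2 1>; <0 2 2>; <1 0 1>; <1 0 2>; <1 2 1>; <1 2 2>; <2 2 1>; <2 2 2>}
TSO: 10 outcomes — {<0 0 1>; <0 0 2>; <0 2 1>; <0 2 2>; <1 0 1>; <1 0 2>; <1 2 1>; <1 2 2>; <2 2 1>; <2 2 2>}
PSO: 12 outcomes — {<0 0 1>; <0 0 2>; <0 2 1>; <0 2 2>; <1 0 1>; <1 0 2>; <1 2 1>; <1 2 2>; <2 0 1>; <2 0 2>; <2 2 1>; <2 2 2>}
target <2 0 2> ∈ {PSO}

SC:no TSO:no PSO:yes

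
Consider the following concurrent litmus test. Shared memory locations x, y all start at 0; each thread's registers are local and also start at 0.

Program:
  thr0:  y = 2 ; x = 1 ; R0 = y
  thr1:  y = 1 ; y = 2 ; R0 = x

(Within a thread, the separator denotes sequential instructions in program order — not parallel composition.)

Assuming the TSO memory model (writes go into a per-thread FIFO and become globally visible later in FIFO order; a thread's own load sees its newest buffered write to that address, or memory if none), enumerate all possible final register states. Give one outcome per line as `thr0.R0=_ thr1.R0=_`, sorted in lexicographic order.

outcome vector order: (thr0.R0,thr1.R0)
|TSO outcomes| = 4

thr0.R0=1 thr1.R0=0
thr0.R0=1 thr1.R0=1
thr0.R0=2 thr1.R0=0
thr0.R0=2 thr1.R0=1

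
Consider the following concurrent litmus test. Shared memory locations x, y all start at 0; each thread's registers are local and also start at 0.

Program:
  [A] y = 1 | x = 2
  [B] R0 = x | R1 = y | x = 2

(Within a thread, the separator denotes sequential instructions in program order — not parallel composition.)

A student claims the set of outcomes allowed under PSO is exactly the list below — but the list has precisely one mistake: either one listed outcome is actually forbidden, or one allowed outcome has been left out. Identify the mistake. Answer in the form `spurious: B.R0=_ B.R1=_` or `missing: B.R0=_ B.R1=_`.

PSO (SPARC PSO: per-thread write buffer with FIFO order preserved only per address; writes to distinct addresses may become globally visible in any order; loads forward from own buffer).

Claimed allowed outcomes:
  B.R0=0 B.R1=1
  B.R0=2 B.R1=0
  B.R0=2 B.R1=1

missing: B.R0=0 B.R1=0

outcome vector order: (B.R0,B.R1)
PSO: 4 outcomes — {0/0; 0/1; 2/0; 2/1}
PSO∖claimed = {0/0}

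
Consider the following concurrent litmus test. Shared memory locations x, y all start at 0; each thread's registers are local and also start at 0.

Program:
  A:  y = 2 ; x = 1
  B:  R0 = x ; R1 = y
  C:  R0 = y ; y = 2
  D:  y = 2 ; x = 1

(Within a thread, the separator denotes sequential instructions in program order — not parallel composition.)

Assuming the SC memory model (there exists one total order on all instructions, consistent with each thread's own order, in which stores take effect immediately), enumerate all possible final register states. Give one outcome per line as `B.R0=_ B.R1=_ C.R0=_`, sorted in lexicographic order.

B.R0=0 B.R1=0 C.R0=0
B.R0=0 B.R1=0 C.R0=2
B.R0=0 B.R1=2 C.R0=0
B.R0=0 B.R1=2 C.R0=2
B.R0=1 B.R1=2 C.R0=0
B.R0=1 B.R1=2 C.R0=2

outcome vector order: (B.R0,B.R1,C.R0)
|SC outcomes| = 6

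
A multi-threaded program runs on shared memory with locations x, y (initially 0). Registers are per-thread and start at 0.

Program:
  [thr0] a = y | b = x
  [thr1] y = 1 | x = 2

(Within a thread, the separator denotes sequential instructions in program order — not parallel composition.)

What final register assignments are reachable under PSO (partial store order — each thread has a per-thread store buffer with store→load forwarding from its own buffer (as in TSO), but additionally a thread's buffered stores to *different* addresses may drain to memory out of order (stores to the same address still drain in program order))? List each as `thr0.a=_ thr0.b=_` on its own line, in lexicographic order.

outcome vector order: (thr0.a,thr0.b)
|PSO outcomes| = 4

thr0.a=0 thr0.b=0
thr0.a=0 thr0.b=2
thr0.a=1 thr0.b=0
thr0.a=1 thr0.b=2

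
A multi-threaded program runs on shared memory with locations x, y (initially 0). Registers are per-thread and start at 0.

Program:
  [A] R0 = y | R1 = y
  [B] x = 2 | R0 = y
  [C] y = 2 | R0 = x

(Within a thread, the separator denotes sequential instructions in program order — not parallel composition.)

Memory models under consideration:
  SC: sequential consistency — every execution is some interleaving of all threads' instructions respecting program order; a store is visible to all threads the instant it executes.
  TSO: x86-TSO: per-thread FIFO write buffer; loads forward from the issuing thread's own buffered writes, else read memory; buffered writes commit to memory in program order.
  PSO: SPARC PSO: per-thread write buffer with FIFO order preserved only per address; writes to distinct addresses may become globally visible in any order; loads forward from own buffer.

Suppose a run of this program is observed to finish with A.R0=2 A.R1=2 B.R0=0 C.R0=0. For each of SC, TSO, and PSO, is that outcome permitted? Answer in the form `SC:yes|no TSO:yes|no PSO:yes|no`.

SC:no TSO:yes PSO:yes

outcome vector order: (A.R0,A.R1,B.R0,C.R0)
[SC] allowed = {0/0/0/2 0/0/2/0 0/0/2/2 0/2/0/2 0/2/2/0 0/2/2/2 2/2/0/2 2/2/2/0 2/2/2/2}
[TSO] allowed = {0/0/0/0 0/0/0/2 0/0/2/0 0/0/2/2 0/2/0/0 0/2/0/2 0/2/2/0 0/2/2/2 2/2/0/0 2/2/0/2 2/2/2/0 2/2/2/2}
[PSO] allowed = {0/0/0/0 0/0/0/2 0/0/2/0 0/0/2/2 0/2/0/0 0/2/0/2 0/2/2/0 0/2/2/2 2/2/0/0 2/2/0/2 2/2/2/0 2/2/2/2}
target 2/2/0/0 ∈ {TSO,PSO}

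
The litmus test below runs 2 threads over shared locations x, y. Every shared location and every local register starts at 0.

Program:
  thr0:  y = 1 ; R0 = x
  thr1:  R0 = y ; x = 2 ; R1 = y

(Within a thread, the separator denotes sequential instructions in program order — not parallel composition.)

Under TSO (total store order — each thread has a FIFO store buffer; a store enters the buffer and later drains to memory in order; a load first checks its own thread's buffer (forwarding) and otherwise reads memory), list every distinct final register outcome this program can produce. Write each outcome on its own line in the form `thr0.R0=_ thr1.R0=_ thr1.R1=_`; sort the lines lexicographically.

outcome vector order: (thr0.R0,thr1.R0,thr1.R1)
|TSO outcomes| = 6

thr0.R0=0 thr1.R0=0 thr1.R1=0
thr0.R0=0 thr1.R0=0 thr1.R1=1
thr0.R0=0 thr1.R0=1 thr1.R1=1
thr0.R0=2 thr1.R0=0 thr1.R1=0
thr0.R0=2 thr1.R0=0 thr1.R1=1
thr0.R0=2 thr1.R0=1 thr1.R1=1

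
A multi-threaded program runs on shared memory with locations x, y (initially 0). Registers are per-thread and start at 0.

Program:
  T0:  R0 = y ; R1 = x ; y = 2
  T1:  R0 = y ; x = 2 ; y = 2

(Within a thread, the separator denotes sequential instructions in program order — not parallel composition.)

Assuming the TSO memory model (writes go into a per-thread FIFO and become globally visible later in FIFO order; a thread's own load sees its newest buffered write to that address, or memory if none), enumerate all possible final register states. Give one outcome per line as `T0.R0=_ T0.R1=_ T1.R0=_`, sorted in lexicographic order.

T0.R0=0 T0.R1=0 T1.R0=0
T0.R0=0 T0.R1=0 T1.R0=2
T0.R0=0 T0.R1=2 T1.R0=0
T0.R0=2 T0.R1=2 T1.R0=0

outcome vector order: (T0.R0,T0.R1,T1.R0)
|TSO outcomes| = 4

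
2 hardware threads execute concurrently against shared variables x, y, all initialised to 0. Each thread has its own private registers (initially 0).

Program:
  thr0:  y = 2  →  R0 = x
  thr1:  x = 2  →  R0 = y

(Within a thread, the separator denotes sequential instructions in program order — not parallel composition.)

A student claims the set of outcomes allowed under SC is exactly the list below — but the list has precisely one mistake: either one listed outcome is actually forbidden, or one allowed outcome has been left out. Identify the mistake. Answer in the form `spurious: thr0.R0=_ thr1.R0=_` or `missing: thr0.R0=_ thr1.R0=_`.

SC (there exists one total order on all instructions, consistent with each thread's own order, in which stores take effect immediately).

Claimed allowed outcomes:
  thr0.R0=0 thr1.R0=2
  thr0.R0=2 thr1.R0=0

missing: thr0.R0=2 thr1.R0=2

outcome vector order: (thr0.R0,thr1.R0)
under SC → <0 2> <2 0> <2 2>
SC∖claimed = {<2 2>}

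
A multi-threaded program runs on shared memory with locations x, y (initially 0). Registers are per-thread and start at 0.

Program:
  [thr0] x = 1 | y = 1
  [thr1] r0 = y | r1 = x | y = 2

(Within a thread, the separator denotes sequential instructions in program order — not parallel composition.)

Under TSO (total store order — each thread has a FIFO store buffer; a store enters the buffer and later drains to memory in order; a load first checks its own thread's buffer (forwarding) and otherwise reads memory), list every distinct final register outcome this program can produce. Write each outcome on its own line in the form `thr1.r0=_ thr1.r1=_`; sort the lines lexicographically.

thr1.r0=0 thr1.r1=0
thr1.r0=0 thr1.r1=1
thr1.r0=1 thr1.r1=1

outcome vector order: (thr1.r0,thr1.r1)
|TSO outcomes| = 3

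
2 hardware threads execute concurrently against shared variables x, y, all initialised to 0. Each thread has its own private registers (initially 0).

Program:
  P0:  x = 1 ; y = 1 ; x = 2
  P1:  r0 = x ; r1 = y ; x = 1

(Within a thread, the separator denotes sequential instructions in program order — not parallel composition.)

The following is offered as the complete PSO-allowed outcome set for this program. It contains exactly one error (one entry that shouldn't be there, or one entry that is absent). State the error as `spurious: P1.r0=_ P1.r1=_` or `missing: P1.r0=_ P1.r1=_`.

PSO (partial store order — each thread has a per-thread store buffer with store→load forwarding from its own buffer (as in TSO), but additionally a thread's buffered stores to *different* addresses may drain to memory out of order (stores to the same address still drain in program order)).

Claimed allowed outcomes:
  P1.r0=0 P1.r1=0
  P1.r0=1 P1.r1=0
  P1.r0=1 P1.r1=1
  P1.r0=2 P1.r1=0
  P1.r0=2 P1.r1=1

missing: P1.r0=0 P1.r1=1

outcome vector order: (P1.r0,P1.r1)
[PSO] allowed = {<0 0> <0 1> <1 0> <1 1> <2 0> <2 1>}
PSO∖claimed = {<0 1>}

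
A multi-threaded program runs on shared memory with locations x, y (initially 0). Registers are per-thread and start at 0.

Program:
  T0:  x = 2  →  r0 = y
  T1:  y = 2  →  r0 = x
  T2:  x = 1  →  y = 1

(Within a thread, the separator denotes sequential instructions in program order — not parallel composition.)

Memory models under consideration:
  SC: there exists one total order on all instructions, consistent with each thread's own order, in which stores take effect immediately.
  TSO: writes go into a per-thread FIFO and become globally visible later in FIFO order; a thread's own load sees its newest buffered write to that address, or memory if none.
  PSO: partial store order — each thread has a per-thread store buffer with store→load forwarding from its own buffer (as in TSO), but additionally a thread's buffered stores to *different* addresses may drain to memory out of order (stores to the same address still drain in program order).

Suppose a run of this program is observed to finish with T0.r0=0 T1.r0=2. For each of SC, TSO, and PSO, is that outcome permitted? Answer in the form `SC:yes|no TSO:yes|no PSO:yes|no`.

SC:yes TSO:yes PSO:yes

outcome vector order: (T0.r0,T1.r0)
[SC] allowed = {(0,1), (0,2), (1,0), (1,1), (1,2), (2,0), (2,1), (2,2)}
[TSO] allowed = {(0,0), (0,1), (0,2), (1,0), (1,1), (1,2), (2,0), (2,1), (2,2)}
[PSO] allowed = {(0,0), (0,1), (0,2), (1,0), (1,1), (1,2), (2,0), (2,1), (2,2)}
target (0,2) ∈ {SC,TSO,PSO}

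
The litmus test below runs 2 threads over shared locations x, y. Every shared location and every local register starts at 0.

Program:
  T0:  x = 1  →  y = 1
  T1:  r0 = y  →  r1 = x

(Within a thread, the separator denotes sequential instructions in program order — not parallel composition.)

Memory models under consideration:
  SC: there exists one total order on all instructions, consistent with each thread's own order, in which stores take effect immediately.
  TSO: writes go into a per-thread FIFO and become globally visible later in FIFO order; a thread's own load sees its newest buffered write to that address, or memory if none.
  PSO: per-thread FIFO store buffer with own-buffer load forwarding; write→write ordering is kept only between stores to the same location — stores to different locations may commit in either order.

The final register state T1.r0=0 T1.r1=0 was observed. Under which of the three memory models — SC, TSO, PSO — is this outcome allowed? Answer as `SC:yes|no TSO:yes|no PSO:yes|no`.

SC:yes TSO:yes PSO:yes

outcome vector order: (T1.r0,T1.r1)
SC: 3 outcomes — {00 01 11}
TSO: 3 outcomes — {00 01 11}
PSO: 4 outcomes — {00 01 10 11}
target 00 ∈ {SC,TSO,PSO}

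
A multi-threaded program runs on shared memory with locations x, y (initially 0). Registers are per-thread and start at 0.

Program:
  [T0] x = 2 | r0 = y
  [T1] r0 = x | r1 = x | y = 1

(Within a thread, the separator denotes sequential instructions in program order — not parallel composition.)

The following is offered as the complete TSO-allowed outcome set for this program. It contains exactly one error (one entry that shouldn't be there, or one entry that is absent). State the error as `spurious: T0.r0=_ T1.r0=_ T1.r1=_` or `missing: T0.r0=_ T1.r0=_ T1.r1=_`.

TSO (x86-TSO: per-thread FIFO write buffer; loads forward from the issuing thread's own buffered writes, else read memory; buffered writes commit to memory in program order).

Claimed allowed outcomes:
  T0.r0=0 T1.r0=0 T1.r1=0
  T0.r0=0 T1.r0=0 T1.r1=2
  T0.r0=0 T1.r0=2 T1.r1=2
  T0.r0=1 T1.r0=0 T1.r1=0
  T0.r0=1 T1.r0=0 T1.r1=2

outcome vector order: (T0.r0,T1.r0,T1.r1)
under TSO → (0,0,0), (0,0,2), (0,2,2), (1,0,0), (1,0,2), (1,2,2)
TSO∖claimed = {(1,2,2)}

missing: T0.r0=1 T1.r0=2 T1.r1=2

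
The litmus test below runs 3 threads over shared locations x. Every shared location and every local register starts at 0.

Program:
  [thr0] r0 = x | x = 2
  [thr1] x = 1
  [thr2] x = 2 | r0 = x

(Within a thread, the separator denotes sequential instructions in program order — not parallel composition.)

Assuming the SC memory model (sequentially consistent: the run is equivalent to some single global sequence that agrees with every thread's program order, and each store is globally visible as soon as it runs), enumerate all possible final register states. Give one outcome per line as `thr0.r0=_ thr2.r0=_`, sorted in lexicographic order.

outcome vector order: (thr0.r0,thr2.r0)
|SC outcomes| = 6

thr0.r0=0 thr2.r0=1
thr0.r0=0 thr2.r0=2
thr0.r0=1 thr2.r0=1
thr0.r0=1 thr2.r0=2
thr0.r0=2 thr2.r0=1
thr0.r0=2 thr2.r0=2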